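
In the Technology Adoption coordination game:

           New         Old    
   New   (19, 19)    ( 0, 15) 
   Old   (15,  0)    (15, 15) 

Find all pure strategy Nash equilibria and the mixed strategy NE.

Pure NE: (New, New) and (Old, Old); Mixed NE: p = 0.7895, q = 0.7895

Work:
Check pure NE:
(New, New): (19, 19) - no unilateral deviation beneficial
(Old, Old): (15, 15) - no unilateral deviation beneficial
Mixed NE: P1 plays New with p = 0.7895, P2 plays New with q = 0.7895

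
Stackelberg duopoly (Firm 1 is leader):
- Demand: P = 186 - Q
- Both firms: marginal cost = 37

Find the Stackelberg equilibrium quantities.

q₁* (leader) = 74.5, q₂* (follower) = 37.25

Work:
Follower's reaction: q₂ = (a - c - q₁)/2
Leader substitutes: π₁ = q₁·(a - q₁ - (a-c-q₁)/2 - c)
FOC: q₁* = (186 - 37)/2 = 74.50
Then: q₂* = (186 - 37 - 74.5)/2 = 37.25
Leader has first-mover advantage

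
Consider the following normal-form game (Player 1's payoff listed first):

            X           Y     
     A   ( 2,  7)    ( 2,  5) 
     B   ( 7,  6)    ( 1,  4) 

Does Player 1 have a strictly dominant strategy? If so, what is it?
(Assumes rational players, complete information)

No strictly dominant strategy exists for Player 1

Work:
A strategy strictly dominates another if it gives a strictly higher payoff against every opponent action. Compare each pair of P1's strategies column-by-column:
  A vs B: [2 vs 7, 2 vs 1] → A does not strictly dominate B (column X: 2 ≤ 7)
  B vs A: [7 vs 2, 1 vs 2] → B does not strictly dominate A (column Y: 1 ≤ 2)
No single strategy strictly dominates all others → no strictly dominant strategy.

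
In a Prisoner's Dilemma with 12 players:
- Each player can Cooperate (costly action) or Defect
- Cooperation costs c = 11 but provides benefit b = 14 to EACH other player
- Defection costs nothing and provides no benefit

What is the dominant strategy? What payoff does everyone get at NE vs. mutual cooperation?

Dominant: Defect; NE payoff = 0; Coop payoff = 143

Work:
Defect dominates (saves cost c = 11, benefit to others is external)
NE: All defect → everyone gets 0
If all cooperate: each receives (11)×14 - 11 = 143
Social dilemma: 143 > 0 but NE gives 0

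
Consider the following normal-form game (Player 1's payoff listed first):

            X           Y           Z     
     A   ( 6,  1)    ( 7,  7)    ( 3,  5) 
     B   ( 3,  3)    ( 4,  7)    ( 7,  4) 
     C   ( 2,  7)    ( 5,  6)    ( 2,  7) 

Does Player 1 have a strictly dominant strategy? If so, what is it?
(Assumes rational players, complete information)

No strictly dominant strategy exists for Player 1

Work:
A strategy strictly dominates another if it gives a strictly higher payoff against every opponent action. Compare each pair of P1's strategies column-by-column:
  A vs B: [6 vs 3, 7 vs 4, 3 vs 7] → A does not strictly dominate B (column Z: 3 ≤ 7)
  A vs C: [6 vs 2, 7 vs 5, 3 vs 2] → A strictly dominates C
  B vs A: [3 vs 6, 4 vs 7, 7 vs 3] → B does not strictly dominate A (column X: 3 ≤ 6)
  B vs C: [3 vs 2, 4 vs 5, 7 vs 2] → B does not strictly dominate C (column Y: 4 ≤ 5)
  C vs A: [2 vs 6, 5 vs 7, 2 vs 3] → C does not strictly dominate A (column X: 2 ≤ 6)
  C vs B: [2 vs 3, 5 vs 4, 2 vs 7] → C does not strictly dominate B (column X: 2 ≤ 3)
No single strategy strictly dominates all others → no strictly dominant strategy.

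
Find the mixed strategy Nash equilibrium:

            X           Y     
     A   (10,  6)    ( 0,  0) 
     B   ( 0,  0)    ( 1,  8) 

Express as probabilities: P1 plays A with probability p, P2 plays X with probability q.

p = 0.5714, q = 0.0909

Work:
Find probabilities that make opponent indifferent:
P2 chooses q to make P1 indifferent between A and B
P1 chooses p to make P2 indifferent between X and Y
Mixed NE: P1 plays (A: 0.5714, B: 0.4286), P2 plays (X: 0.0909, Y: 0.9091)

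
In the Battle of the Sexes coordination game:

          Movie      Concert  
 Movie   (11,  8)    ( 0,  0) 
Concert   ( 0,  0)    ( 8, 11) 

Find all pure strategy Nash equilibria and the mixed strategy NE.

Pure NE: (Movie, Movie) and (Concert, Concert); Mixed NE: p = 0.5789, q = 0.4211

Work:
Check pure NE:
(Movie, Movie): (11, 8) - no unilateral deviation beneficial
(Concert, Concert): (8, 11) - no unilateral deviation beneficial
Mixed NE: P1 plays Movie with p = 0.5789, P2 plays Movie with q = 0.4211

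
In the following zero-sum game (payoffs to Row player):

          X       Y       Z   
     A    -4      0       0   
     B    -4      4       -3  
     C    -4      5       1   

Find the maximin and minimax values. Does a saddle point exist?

Maximin = -4, Minimax = -4, Saddle: True

Work:
Row minimums: [-4, -4, -4] → maximin = -4
Column maximums: [-4, 5, 1] → minimax = -4
Saddle point exists! Game value = -4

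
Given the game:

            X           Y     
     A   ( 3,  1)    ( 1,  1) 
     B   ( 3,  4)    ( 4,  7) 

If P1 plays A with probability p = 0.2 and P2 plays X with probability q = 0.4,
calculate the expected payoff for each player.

E[P1] = 3.24, E[P2] = 4.84

Work:
E[P1] = p·q·π₁(A,X) + p·(1-q)·π₁(A,Y) + (1-p)·q·π₁(B,X) + (1-p)·(1-q)·π₁(B,Y)
= 0.2·0.4·3 + 0.2·0.6·1 + 0.8·0.4·3 + 0.8·0.6·4
= 3.24

E[P2] = 4.84 (similar calculation)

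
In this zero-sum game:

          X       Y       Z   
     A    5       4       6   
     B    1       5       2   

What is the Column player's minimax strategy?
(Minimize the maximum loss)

Column should play X or Y (all achieve the minimum), value = 5

Work:
Column player minimizes Row's maximum payoff:
Column X: max payoff to Row = 5
Column Y: max payoff to Row = 5
Column Z: max payoff to Row = 6
Minimum is 5, achieved by columns X, Y (tied).
Each of X or Y is a minimax strategy.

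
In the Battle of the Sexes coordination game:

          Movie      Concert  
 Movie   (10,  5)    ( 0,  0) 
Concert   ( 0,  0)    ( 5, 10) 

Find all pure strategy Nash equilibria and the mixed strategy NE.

Pure NE: (Movie, Movie) and (Concert, Concert); Mixed NE: p = 0.6667, q = 0.3333

Work:
Check pure NE:
(Movie, Movie): (10, 5) - no unilateral deviation beneficial
(Concert, Concert): (5, 10) - no unilateral deviation beneficial
Mixed NE: P1 plays Movie with p = 0.6667, P2 plays Movie with q = 0.3333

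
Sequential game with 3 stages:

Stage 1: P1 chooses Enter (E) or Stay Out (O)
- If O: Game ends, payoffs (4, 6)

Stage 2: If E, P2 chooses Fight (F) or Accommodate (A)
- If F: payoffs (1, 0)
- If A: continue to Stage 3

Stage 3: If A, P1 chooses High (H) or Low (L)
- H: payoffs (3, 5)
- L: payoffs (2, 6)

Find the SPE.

SPE: (O, A, H); Outcome (4, 6)

Work:
Stage 3: P1 chooses H (3 vs 2)
Stage 2: P2: F->0, A->5 (anticipating H). Choose A
Stage 1: P1: O->4, E->3 (anticipating A, H). Choose O
SPE path: O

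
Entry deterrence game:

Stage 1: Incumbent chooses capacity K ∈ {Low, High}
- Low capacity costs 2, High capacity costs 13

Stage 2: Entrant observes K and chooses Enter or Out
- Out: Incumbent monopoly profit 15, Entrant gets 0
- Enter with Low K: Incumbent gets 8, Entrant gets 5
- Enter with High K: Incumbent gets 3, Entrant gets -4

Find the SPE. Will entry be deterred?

SPE: (Low, Enter|Low, Out|High); Entry not deterred. Incumbent net profit = 6, Entrant gets 5

Work:
After Low K: Entrant enters (5 > 0)
After High K: Entrant stays out (-4 < 0)
Incumbent: Low → 8−2=6, High → 15−13=2
Incumbent chooses Low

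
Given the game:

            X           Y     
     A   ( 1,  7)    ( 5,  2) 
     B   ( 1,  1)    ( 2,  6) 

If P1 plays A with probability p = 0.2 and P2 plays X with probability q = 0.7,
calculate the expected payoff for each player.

E[P1] = 1.48, E[P2] = 3.1

Work:
E[P1] = p·q·π₁(A,X) + p·(1-q)·π₁(A,Y) + (1-p)·q·π₁(B,X) + (1-p)·(1-q)·π₁(B,Y)
= 0.2·0.7·1 + 0.2·0.3·5 + 0.8·0.7·1 + 0.8·0.3·2
= 1.48

E[P2] = 3.1 (similar calculation)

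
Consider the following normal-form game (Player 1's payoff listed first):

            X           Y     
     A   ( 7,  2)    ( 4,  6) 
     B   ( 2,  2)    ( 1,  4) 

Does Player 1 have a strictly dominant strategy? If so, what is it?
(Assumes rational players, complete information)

Yes, Player 1's strictly dominant strategy is A

Work:
A strategy strictly dominates another if it gives a strictly higher payoff against every opponent action. Compare each pair of P1's strategies column-by-column:
  A vs B: [7 vs 2, 4 vs 1] → A strictly dominates B
  B vs A: [2 vs 7, 1 vs 4] → B does not strictly dominate A (column X: 2 ≤ 7)
A strictly dominates every other strategy → strictly dominant.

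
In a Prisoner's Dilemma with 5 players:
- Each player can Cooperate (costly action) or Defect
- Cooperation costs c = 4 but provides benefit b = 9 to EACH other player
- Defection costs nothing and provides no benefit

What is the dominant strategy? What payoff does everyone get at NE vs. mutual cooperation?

Dominant: Defect; NE payoff = 0; Coop payoff = 32

Work:
Defect dominates (saves cost c = 4, benefit to others is external)
NE: All defect → everyone gets 0
If all cooperate: each receives (4)×9 - 4 = 32
Social dilemma: 32 > 0 but NE gives 0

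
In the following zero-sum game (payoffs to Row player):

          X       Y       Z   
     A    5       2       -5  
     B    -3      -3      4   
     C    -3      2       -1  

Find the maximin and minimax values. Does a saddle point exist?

Maximin = -3, Minimax = 2, Saddle: False

Work:
Row minimums: [-5, -3, -3] → maximin = -3
Column maximums: [5, 2, 4] → minimax = 2
No saddle point (maximin ≠ minimax). Mixed strategy needed.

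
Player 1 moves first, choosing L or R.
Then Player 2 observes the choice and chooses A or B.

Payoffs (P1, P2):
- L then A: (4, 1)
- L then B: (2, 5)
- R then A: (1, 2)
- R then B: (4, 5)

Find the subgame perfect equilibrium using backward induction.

P1 plays R, P2 plays B after L and B after R; Payoff (4, 5)

Work:
Backward induction:
After L: P2 chooses B → P1 gets 2
After R: P2 chooses B → P1 gets 4
P1 chooses R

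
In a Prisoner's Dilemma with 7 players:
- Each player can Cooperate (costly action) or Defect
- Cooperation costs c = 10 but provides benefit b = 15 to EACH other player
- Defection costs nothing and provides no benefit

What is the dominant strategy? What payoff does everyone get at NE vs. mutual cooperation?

Dominant: Defect; NE payoff = 0; Coop payoff = 80

Work:
Defect dominates (saves cost c = 10, benefit to others is external)
NE: All defect → everyone gets 0
If all cooperate: each receives (6)×15 - 10 = 80
Social dilemma: 80 > 0 but NE gives 0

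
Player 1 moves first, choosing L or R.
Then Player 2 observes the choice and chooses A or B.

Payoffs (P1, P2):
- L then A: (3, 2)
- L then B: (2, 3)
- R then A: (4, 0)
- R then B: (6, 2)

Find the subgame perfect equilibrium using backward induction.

P1 plays R, P2 plays B after L and B after R; Payoff (6, 2)

Work:
Backward induction:
After L: P2 chooses B → P1 gets 2
After R: P2 chooses B → P1 gets 6
P1 chooses R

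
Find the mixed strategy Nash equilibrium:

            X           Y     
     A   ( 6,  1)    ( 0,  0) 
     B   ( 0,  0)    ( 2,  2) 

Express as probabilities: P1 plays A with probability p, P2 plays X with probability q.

p = 0.6667, q = 0.25

Work:
Find probabilities that make opponent indifferent:
P2 chooses q to make P1 indifferent between A and B
P1 chooses p to make P2 indifferent between X and Y
Mixed NE: P1 plays (A: 0.6667, B: 0.3333), P2 plays (X: 0.25, Y: 0.75)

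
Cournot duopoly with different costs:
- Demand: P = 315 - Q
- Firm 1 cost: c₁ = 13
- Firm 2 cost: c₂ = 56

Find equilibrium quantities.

q₁* = 115.0, q₂* = 72.0

Work:
Reaction: q₁ = (315 - 13 - q₂)/2
Reaction: q₂ = (315 - 56 - q₁)/2
Solve simultaneously:
q₁* = (315 - 2×13 + 56)/3 = 115.0
q₂* = (315 - 2×56 + 13)/3 = 72.0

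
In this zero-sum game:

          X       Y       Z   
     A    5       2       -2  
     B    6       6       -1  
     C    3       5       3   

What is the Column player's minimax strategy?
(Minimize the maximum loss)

Column should play Z, value = 3

Work:
Column player minimizes Row's maximum payoff:
Column X: max payoff to Row = 6
Column Y: max payoff to Row = 6
Column Z: max payoff to Row = 3
Minimum is 3, achieved by column Z.
Minimax strategy: Z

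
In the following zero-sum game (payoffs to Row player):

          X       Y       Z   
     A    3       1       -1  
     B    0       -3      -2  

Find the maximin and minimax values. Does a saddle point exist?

Maximin = -1, Minimax = -1, Saddle: True

Work:
Row minimums: [-1, -3] → maximin = -1
Column maximums: [3, 1, -1] → minimax = -1
Saddle point exists! Game value = -1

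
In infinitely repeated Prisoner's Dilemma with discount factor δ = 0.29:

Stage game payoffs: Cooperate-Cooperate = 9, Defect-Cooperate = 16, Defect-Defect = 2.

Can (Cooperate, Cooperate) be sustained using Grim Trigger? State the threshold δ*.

δ* = 0.5; since δ = 0.29 < 0.5, cooperation cannot be sustained

Work:
For Grim Trigger:
Cooperate forever: 9/(1-δ)
Defect then punished: 16 + 2·δ/(1-δ)
Need: 9/(1-δ) ≥ 16 + 2·δ/(1-δ)
Solving: δ ≥ (T-R)/(T-P) = (16-9)/(16-2) = 0.5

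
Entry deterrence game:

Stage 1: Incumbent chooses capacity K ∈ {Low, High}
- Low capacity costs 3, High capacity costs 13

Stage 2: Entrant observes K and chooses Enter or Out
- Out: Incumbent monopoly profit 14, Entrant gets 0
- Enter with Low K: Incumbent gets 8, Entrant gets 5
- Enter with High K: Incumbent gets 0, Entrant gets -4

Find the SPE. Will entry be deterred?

SPE: (Low, Enter|Low, Out|High); Entry not deterred. Incumbent net profit = 5, Entrant gets 5

Work:
After Low K: Entrant enters (5 > 0)
After High K: Entrant stays out (-4 < 0)
Incumbent: Low → 8−3=5, High → 14−13=1
Incumbent chooses Low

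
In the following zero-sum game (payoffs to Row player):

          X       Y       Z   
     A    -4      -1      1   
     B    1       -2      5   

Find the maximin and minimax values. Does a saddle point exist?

Maximin = -2, Minimax = -1, Saddle: False

Work:
Row minimums: [-4, -2] → maximin = -2
Column maximums: [1, -1, 5] → minimax = -1
No saddle point (maximin ≠ minimax). Mixed strategy needed.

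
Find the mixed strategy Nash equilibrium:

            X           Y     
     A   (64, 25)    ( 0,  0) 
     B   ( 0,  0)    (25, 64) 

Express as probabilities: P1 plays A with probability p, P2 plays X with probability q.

p = 0.7191, q = 0.2809

Work:
Find probabilities that make opponent indifferent:
P2 chooses q to make P1 indifferent between A and B
P1 chooses p to make P2 indifferent between X and Y
Mixed NE: P1 plays (A: 0.7191, B: 0.2809), P2 plays (X: 0.2809, Y: 0.7191)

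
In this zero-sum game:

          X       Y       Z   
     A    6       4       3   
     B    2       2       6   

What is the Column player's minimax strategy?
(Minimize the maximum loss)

Column should play Y, value = 4

Work:
Column player minimizes Row's maximum payoff:
Column X: max payoff to Row = 6
Column Y: max payoff to Row = 4
Column Z: max payoff to Row = 6
Minimum is 4, achieved by column Y.
Minimax strategy: Y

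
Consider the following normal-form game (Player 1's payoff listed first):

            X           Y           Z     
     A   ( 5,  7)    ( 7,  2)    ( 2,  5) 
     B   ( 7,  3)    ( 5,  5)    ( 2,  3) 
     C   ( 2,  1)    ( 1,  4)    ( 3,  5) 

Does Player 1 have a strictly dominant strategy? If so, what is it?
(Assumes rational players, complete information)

No strictly dominant strategy exists for Player 1

Work:
A strategy strictly dominates another if it gives a strictly higher payoff against every opponent action. Compare each pair of P1's strategies column-by-column:
  A vs B: [5 vs 7, 7 vs 5, 2 vs 2] → A does not strictly dominate B (column X: 5 ≤ 7)
  A vs C: [5 vs 2, 7 vs 1, 2 vs 3] → A does not strictly dominate C (column Z: 2 ≤ 3)
  B vs A: [7 vs 5, 5 vs 7, 2 vs 2] → B does not strictly dominate A (column Y: 5 ≤ 7)
  B vs C: [7 vs 2, 5 vs 1, 2 vs 3] → B does not strictly dominate C (column Z: 2 ≤ 3)
  C vs A: [2 vs 5, 1 vs 7, 3 vs 2] → C does not strictly dominate A (column X: 2 ≤ 5)
  C vs B: [2 vs 7, 1 vs 5, 3 vs 2] → C does not strictly dominate B (column X: 2 ≤ 7)
No single strategy strictly dominates all others → no strictly dominant strategy.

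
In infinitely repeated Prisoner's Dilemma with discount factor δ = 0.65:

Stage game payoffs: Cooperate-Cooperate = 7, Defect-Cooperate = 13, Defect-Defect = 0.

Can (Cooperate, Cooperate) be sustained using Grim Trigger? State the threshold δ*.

δ* = 0.4615; since δ = 0.65 ≥ 0.4615, cooperation can be sustained

Work:
For Grim Trigger:
Cooperate forever: 7/(1-δ)
Defect then punished: 13 + 0·δ/(1-δ)
Need: 7/(1-δ) ≥ 13 + 0·δ/(1-δ)
Solving: δ ≥ (T-R)/(T-P) = (13-7)/(13-0) = 0.4615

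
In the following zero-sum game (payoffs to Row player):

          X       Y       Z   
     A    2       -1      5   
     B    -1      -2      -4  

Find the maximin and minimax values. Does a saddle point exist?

Maximin = -1, Minimax = -1, Saddle: True

Work:
Row minimums: [-1, -4] → maximin = -1
Column maximums: [2, -1, 5] → minimax = -1
Saddle point exists! Game value = -1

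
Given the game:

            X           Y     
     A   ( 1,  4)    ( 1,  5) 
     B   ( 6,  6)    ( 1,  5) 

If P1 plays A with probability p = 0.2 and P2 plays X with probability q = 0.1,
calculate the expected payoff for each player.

E[P1] = 1.4, E[P2] = 5.06

Work:
E[P1] = p·q·π₁(A,X) + p·(1-q)·π₁(A,Y) + (1-p)·q·π₁(B,X) + (1-p)·(1-q)·π₁(B,Y)
= 0.2·0.1·1 + 0.2·0.9·1 + 0.8·0.1·6 + 0.8·0.9·1
= 1.4

E[P2] = 5.06 (similar calculation)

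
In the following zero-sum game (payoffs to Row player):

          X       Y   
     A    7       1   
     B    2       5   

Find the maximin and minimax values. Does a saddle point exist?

Maximin = 2, Minimax = 5, Saddle: False

Work:
Row minimums: [1, 2] → maximin = 2
Column maximums: [7, 5] → minimax = 5
No saddle point (maximin ≠ minimax). Mixed strategy needed.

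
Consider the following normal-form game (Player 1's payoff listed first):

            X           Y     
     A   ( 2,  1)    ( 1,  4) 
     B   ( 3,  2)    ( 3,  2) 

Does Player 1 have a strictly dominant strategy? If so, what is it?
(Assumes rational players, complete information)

Yes, Player 1's strictly dominant strategy is B

Work:
A strategy strictly dominates another if it gives a strictly higher payoff against every opponent action. Compare each pair of P1's strategies column-by-column:
  A vs B: [2 vs 3, 1 vs 3] → A does not strictly dominate B (column X: 2 ≤ 3)
  B vs A: [3 vs 2, 3 vs 1] → B strictly dominates A
B strictly dominates every other strategy → strictly dominant.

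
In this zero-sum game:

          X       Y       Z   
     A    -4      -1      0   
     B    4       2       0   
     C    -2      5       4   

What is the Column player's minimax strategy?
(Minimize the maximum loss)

Column should play X or Z (all achieve the minimum), value = 4

Work:
Column player minimizes Row's maximum payoff:
Column X: max payoff to Row = 4
Column Y: max payoff to Row = 5
Column Z: max payoff to Row = 4
Minimum is 4, achieved by columns X, Z (tied).
Each of X or Z is a minimax strategy.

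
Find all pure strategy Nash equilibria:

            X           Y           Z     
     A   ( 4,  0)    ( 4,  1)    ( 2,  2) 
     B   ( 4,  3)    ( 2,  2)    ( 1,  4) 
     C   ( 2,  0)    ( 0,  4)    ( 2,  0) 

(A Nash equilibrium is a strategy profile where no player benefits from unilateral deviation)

Nash equilibrium: (A, Z)

Work:
Best responses:
  P1 vs X: payoffs [4, 4, 2] → best response A/B (payoff 4)
  P1 vs Y: payoffs [4, 2, 0] → best response A (payoff 4)
  P1 vs Z: payoffs [2, 1, 2] → best response A/C (payoff 2)
  P2 vs A: payoffs [0, 1, 2] → best response Z (payoff 2)
  P2 vs B: payoffs [3, 2, 4] → best response Z (payoff 4)
  P2 vs C: payoffs [0, 4, 0] → best response Y (payoff 4)
Mutual best responses: (A,Z) → Nash equilibria.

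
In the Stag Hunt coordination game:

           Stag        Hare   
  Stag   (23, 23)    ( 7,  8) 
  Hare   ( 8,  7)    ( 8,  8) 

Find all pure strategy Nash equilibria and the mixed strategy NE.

Pure NE: (Stag, Stag) and (Hare, Hare); Mixed NE: p = 0.0625, q = 0.0625

Work:
Check pure NE:
(Stag, Stag): (23, 23) - no unilateral deviation beneficial
(Hare, Hare): (8, 8) - no unilateral deviation beneficial
Mixed NE: P1 plays Stag with p = 0.0625, P2 plays Stag with q = 0.0625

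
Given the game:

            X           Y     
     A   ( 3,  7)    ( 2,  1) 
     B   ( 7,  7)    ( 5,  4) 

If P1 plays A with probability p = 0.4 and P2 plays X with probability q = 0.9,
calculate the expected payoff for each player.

E[P1] = 5.24, E[P2] = 6.58

Work:
E[P1] = p·q·π₁(A,X) + p·(1-q)·π₁(A,Y) + (1-p)·q·π₁(B,X) + (1-p)·(1-q)·π₁(B,Y)
= 0.4·0.9·3 + 0.4·0.1·2 + 0.6·0.9·7 + 0.6·0.1·5
= 5.24

E[P2] = 6.58 (similar calculation)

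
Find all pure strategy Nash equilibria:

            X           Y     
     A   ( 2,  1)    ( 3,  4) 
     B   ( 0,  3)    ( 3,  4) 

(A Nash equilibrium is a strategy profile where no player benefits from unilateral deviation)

Nash equilibrium: (A, Y), (B, Y)

Work:
Best responses:
  P1 vs X: payoffs [2, 0] → best response A (payoff 2)
  P1 vs Y: payoffs [3, 3] → best response A/B (payoff 3)
  P2 vs A: payoffs [1, 4] → best response Y (payoff 4)
  P2 vs B: payoffs [3, 4] → best response Y (payoff 4)
Mutual best responses: (A,Y), (B,Y) → Nash equilibria.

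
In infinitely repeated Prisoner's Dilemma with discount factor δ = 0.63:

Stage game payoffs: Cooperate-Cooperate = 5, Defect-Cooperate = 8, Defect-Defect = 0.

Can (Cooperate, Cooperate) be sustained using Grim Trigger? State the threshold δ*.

δ* = 0.375; since δ = 0.63 ≥ 0.375, cooperation can be sustained

Work:
For Grim Trigger:
Cooperate forever: 5/(1-δ)
Defect then punished: 8 + 0·δ/(1-δ)
Need: 5/(1-δ) ≥ 8 + 0·δ/(1-δ)
Solving: δ ≥ (T-R)/(T-P) = (8-5)/(8-0) = 0.375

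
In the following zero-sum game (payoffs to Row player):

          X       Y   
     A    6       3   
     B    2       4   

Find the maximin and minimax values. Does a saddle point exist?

Maximin = 3, Minimax = 4, Saddle: False

Work:
Row minimums: [3, 2] → maximin = 3
Column maximums: [6, 4] → minimax = 4
No saddle point (maximin ≠ minimax). Mixed strategy needed.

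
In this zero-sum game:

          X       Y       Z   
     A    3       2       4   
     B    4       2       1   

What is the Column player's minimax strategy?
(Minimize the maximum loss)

Column should play Y, value = 2

Work:
Column player minimizes Row's maximum payoff:
Column X: max payoff to Row = 4
Column Y: max payoff to Row = 2
Column Z: max payoff to Row = 4
Minimum is 2, achieved by column Y.
Minimax strategy: Y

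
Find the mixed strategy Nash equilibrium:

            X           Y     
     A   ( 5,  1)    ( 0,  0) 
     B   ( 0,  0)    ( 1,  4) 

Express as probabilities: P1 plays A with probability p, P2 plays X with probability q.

p = 0.8, q = 0.1667

Work:
Find probabilities that make opponent indifferent:
P2 chooses q to make P1 indifferent between A and B
P1 chooses p to make P2 indifferent between X and Y
Mixed NE: P1 plays (A: 0.8, B: 0.2), P2 plays (X: 0.1667, Y: 0.8333)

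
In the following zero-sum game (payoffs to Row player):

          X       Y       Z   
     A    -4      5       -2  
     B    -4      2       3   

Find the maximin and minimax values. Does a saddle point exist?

Maximin = -4, Minimax = -4, Saddle: True

Work:
Row minimums: [-4, -4] → maximin = -4
Column maximums: [-4, 5, 3] → minimax = -4
Saddle point exists! Game value = -4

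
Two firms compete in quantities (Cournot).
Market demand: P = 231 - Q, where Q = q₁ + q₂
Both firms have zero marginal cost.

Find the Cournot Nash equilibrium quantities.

q₁* = q₂* = 77.0; P* = 77.0

Work:
Profit: π_i = P·q_i = (a - q_i - q_j)·q_i
FOC: ∂π_i/∂q_i = a - 2q_i - q_j = 0
Reaction function: q_i = (231 - q_j)/2
Symmetry: q* = 231/3 = 77.0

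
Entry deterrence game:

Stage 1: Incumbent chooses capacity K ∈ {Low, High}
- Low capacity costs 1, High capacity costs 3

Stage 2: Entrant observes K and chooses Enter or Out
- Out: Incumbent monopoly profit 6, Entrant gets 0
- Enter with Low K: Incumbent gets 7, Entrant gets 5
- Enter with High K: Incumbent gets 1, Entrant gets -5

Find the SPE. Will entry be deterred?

SPE: (Low, Enter|Low, Out|High); Entry not deterred. Incumbent net profit = 6, Entrant gets 5

Work:
After Low K: Entrant enters (5 > 0)
After High K: Entrant stays out (-5 < 0)
Incumbent: Low → 7−1=6, High → 6−3=3
Incumbent chooses Low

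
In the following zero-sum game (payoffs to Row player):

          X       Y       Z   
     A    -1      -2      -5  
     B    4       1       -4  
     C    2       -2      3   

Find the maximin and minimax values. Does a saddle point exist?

Maximin = -2, Minimax = 1, Saddle: False

Work:
Row minimums: [-5, -4, -2] → maximin = -2
Column maximums: [4, 1, 3] → minimax = 1
No saddle point (maximin ≠ minimax). Mixed strategy needed.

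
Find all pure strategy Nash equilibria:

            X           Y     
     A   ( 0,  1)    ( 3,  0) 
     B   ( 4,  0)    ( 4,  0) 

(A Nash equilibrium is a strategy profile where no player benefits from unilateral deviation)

Nash equilibrium: (B, X), (B, Y)

Work:
Best responses:
  P1 vs X: payoffs [0, 4] → best response B (payoff 4)
  P1 vs Y: payoffs [3, 4] → best response B (payoff 4)
  P2 vs A: payoffs [1, 0] → best response X (payoff 1)
  P2 vs B: payoffs [0, 0] → best response X/Y (payoff 0)
Mutual best responses: (B,X), (B,Y) → Nash equilibria.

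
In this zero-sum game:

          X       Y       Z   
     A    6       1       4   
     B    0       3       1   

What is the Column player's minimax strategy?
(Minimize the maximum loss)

Column should play Y, value = 3

Work:
Column player minimizes Row's maximum payoff:
Column X: max payoff to Row = 6
Column Y: max payoff to Row = 3
Column Z: max payoff to Row = 4
Minimum is 3, achieved by column Y.
Minimax strategy: Y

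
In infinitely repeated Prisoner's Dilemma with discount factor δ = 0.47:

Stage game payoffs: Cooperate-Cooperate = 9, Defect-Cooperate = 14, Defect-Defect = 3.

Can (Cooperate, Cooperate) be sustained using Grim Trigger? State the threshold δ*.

δ* = 0.4545; since δ = 0.47 ≥ 0.4545, cooperation can be sustained

Work:
For Grim Trigger:
Cooperate forever: 9/(1-δ)
Defect then punished: 14 + 3·δ/(1-δ)
Need: 9/(1-δ) ≥ 14 + 3·δ/(1-δ)
Solving: δ ≥ (T-R)/(T-P) = (14-9)/(14-3) = 0.4545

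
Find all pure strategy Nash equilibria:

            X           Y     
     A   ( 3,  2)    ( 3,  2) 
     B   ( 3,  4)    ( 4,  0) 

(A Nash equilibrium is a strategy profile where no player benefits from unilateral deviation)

Nash equilibrium: (A, X), (B, X)

Work:
Best responses:
  P1 vs X: payoffs [3, 3] → best response A/B (payoff 3)
  P1 vs Y: payoffs [3, 4] → best response B (payoff 4)
  P2 vs A: payoffs [2, 2] → best response X/Y (payoff 2)
  P2 vs B: payoffs [4, 0] → best response X (payoff 4)
Mutual best responses: (A,X), (B,X) → Nash equilibria.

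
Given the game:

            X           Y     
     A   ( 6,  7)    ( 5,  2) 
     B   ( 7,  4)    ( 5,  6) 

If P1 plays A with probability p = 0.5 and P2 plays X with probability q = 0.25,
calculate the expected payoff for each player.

E[P1] = 5.375, E[P2] = 4.375

Work:
E[P1] = p·q·π₁(A,X) + p·(1-q)·π₁(A,Y) + (1-p)·q·π₁(B,X) + (1-p)·(1-q)·π₁(B,Y)
= 0.5·0.25·6 + 0.5·0.75·5 + 0.5·0.25·7 + 0.5·0.75·5
= 5.375

E[P2] = 4.375 (similar calculation)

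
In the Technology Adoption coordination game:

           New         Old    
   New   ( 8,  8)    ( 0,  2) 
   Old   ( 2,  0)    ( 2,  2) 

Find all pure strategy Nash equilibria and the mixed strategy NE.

Pure NE: (New, New) and (Old, Old); Mixed NE: p = 0.25, q = 0.25

Work:
Check pure NE:
(New, New): (8, 8) - no unilateral deviation beneficial
(Old, Old): (2, 2) - no unilateral deviation beneficial
Mixed NE: P1 plays New with p = 0.25, P2 plays New with q = 0.25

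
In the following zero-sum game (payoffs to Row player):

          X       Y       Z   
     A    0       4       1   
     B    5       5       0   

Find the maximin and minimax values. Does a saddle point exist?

Maximin = 0, Minimax = 1, Saddle: False

Work:
Row minimums: [0, 0] → maximin = 0
Column maximums: [5, 5, 1] → minimax = 1
No saddle point (maximin ≠ minimax). Mixed strategy needed.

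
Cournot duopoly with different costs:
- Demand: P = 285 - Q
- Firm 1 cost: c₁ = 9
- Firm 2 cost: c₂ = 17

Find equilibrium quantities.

q₁* = 94.67, q₂* = 86.67

Work:
Reaction: q₁ = (285 - 9 - q₂)/2
Reaction: q₂ = (285 - 17 - q₁)/2
Solve simultaneously:
q₁* = (285 - 2×9 + 17)/3 = 94.67
q₂* = (285 - 2×17 + 9)/3 = 86.67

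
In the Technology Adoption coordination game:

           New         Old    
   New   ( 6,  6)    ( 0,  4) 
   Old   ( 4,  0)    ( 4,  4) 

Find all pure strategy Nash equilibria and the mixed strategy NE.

Pure NE: (New, New) and (Old, Old); Mixed NE: p = 0.6667, q = 0.6667

Work:
Check pure NE:
(New, New): (6, 6) - no unilateral deviation beneficial
(Old, Old): (4, 4) - no unilateral deviation beneficial
Mixed NE: P1 plays New with p = 0.6667, P2 plays New with q = 0.6667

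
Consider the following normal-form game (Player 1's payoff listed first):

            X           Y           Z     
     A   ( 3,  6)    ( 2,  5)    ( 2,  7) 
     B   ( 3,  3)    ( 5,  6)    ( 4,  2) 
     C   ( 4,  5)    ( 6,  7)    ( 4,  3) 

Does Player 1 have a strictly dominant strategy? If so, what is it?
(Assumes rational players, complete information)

No strictly dominant strategy exists for Player 1

Work:
A strategy strictly dominates another if it gives a strictly higher payoff against every opponent action. Compare each pair of P1's strategies column-by-column:
  A vs B: [3 vs 3, 2 vs 5, 2 vs 4] → A does not strictly dominate B (column X: 3 ≤ 3)
  A vs C: [3 vs 4, 2 vs 6, 2 vs 4] → A does not strictly dominate C (column X: 3 ≤ 4)
  B vs A: [3 vs 3, 5 vs 2, 4 vs 2] → B does not strictly dominate A (column X: 3 ≤ 3)
  B vs C: [3 vs 4, 5 vs 6, 4 vs 4] → B does not strictly dominate C (column X: 3 ≤ 4)
  C vs A: [4 vs 3, 6 vs 2, 4 vs 2] → C strictly dominates A
  C vs B: [4 vs 3, 6 vs 5, 4 vs 4] → C does not strictly dominate B (column Z: 4 ≤ 4)
No single strategy strictly dominates all others → no strictly dominant strategy.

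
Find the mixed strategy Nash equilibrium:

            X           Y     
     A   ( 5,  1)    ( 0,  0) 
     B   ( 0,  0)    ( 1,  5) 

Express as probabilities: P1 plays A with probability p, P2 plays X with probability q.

p = 0.8333, q = 0.1667

Work:
Find probabilities that make opponent indifferent:
P2 chooses q to make P1 indifferent between A and B
P1 chooses p to make P2 indifferent between X and Y
Mixed NE: P1 plays (A: 0.8333, B: 0.1667), P2 plays (X: 0.1667, Y: 0.8333)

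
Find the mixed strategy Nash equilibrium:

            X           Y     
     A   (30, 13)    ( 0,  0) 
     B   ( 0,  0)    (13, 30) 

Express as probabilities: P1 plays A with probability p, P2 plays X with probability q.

p = 0.6977, q = 0.3023

Work:
Find probabilities that make opponent indifferent:
P2 chooses q to make P1 indifferent between A and B
P1 chooses p to make P2 indifferent between X and Y
Mixed NE: P1 plays (A: 0.6977, B: 0.3023), P2 plays (X: 0.3023, Y: 0.6977)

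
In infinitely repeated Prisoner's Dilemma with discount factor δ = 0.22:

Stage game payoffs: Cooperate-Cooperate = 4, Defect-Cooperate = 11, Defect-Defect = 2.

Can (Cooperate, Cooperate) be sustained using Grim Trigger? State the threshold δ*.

δ* = 0.7778; since δ = 0.22 < 0.7778, cooperation cannot be sustained

Work:
For Grim Trigger:
Cooperate forever: 4/(1-δ)
Defect then punished: 11 + 2·δ/(1-δ)
Need: 4/(1-δ) ≥ 11 + 2·δ/(1-δ)
Solving: δ ≥ (T-R)/(T-P) = (11-4)/(11-2) = 0.7778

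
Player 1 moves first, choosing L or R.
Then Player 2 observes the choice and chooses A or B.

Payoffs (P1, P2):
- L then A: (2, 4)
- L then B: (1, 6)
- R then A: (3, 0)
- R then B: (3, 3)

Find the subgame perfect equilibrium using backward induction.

P1 plays R, P2 plays B after L and B after R; Payoff (3, 3)

Work:
Backward induction:
After L: P2 chooses B → P1 gets 1
After R: P2 chooses B → P1 gets 3
P1 chooses R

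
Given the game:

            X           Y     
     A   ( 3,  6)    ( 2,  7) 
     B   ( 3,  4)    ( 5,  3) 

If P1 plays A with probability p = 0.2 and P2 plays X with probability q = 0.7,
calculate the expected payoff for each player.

E[P1] = 3.42, E[P2] = 4.22

Work:
E[P1] = p·q·π₁(A,X) + p·(1-q)·π₁(A,Y) + (1-p)·q·π₁(B,X) + (1-p)·(1-q)·π₁(B,Y)
= 0.2·0.7·3 + 0.2·0.3·2 + 0.8·0.7·3 + 0.8·0.3·5
= 3.42

E[P2] = 4.22 (similar calculation)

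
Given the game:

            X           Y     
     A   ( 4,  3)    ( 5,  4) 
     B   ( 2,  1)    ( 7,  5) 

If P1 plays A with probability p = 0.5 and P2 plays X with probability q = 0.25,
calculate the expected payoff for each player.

E[P1] = 5.25, E[P2] = 3.875

Work:
E[P1] = p·q·π₁(A,X) + p·(1-q)·π₁(A,Y) + (1-p)·q·π₁(B,X) + (1-p)·(1-q)·π₁(B,Y)
= 0.5·0.25·4 + 0.5·0.75·5 + 0.5·0.25·2 + 0.5·0.75·7
= 5.25

E[P2] = 3.875 (similar calculation)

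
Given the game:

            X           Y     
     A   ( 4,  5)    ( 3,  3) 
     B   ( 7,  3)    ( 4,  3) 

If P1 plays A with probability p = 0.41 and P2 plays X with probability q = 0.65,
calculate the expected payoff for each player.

E[P1] = 5.007, E[P2] = 3.533

Work:
E[P1] = p·q·π₁(A,X) + p·(1-q)·π₁(A,Y) + (1-p)·q·π₁(B,X) + (1-p)·(1-q)·π₁(B,Y)
= 0.41·0.65·4 + 0.41·0.35·3 + 0.59·0.65·7 + 0.59·0.35·4
= 5.007

E[P2] = 3.533 (similar calculation)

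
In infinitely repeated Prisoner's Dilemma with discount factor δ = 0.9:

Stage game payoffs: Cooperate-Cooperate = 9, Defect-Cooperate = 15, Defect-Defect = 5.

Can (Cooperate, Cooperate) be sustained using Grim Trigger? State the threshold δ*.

δ* = 0.6; since δ = 0.9 ≥ 0.6, cooperation can be sustained

Work:
For Grim Trigger:
Cooperate forever: 9/(1-δ)
Defect then punished: 15 + 5·δ/(1-δ)
Need: 9/(1-δ) ≥ 15 + 5·δ/(1-δ)
Solving: δ ≥ (T-R)/(T-P) = (15-9)/(15-5) = 0.6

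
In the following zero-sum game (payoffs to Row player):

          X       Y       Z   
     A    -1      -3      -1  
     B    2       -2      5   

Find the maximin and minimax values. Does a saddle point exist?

Maximin = -2, Minimax = -2, Saddle: True

Work:
Row minimums: [-3, -2] → maximin = -2
Column maximums: [2, -2, 5] → minimax = -2
Saddle point exists! Game value = -2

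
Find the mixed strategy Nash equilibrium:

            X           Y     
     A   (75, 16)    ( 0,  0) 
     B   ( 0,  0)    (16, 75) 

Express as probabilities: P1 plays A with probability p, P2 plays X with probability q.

p = 0.8242, q = 0.1758

Work:
Find probabilities that make opponent indifferent:
P2 chooses q to make P1 indifferent between A and B
P1 chooses p to make P2 indifferent between X and Y
Mixed NE: P1 plays (A: 0.8242, B: 0.1758), P2 plays (X: 0.1758, Y: 0.8242)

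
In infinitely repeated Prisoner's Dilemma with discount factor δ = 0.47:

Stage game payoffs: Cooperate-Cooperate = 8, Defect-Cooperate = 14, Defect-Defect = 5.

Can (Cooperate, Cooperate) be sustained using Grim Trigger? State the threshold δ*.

δ* = 0.6667; since δ = 0.47 < 0.6667, cooperation cannot be sustained

Work:
For Grim Trigger:
Cooperate forever: 8/(1-δ)
Defect then punished: 14 + 5·δ/(1-δ)
Need: 8/(1-δ) ≥ 14 + 5·δ/(1-δ)
Solving: δ ≥ (T-R)/(T-P) = (14-8)/(14-5) = 0.6667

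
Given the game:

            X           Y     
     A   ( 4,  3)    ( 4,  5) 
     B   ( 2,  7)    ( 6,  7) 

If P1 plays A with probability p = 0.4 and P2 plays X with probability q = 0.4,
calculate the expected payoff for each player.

E[P1] = 4.24, E[P2] = 5.88

Work:
E[P1] = p·q·π₁(A,X) + p·(1-q)·π₁(A,Y) + (1-p)·q·π₁(B,X) + (1-p)·(1-q)·π₁(B,Y)
= 0.4·0.4·4 + 0.4·0.6·4 + 0.6·0.4·2 + 0.6·0.6·6
= 4.24

E[P2] = 5.88 (similar calculation)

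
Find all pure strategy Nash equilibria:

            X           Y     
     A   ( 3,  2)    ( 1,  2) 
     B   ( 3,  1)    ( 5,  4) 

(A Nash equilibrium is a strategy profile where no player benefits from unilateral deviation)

Nash equilibrium: (A, X), (B, Y)

Work:
Best responses:
  P1 vs X: payoffs [3, 3] → best response A/B (payoff 3)
  P1 vs Y: payoffs [1, 5] → best response B (payoff 5)
  P2 vs A: payoffs [2, 2] → best response X/Y (payoff 2)
  P2 vs B: payoffs [1, 4] → best response Y (payoff 4)
Mutual best responses: (A,X), (B,Y) → Nash equilibria.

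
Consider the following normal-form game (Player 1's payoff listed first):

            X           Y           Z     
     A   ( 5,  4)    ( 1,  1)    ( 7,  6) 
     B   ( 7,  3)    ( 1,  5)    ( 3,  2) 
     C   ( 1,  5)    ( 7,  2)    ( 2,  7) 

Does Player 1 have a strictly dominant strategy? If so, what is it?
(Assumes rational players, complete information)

No strictly dominant strategy exists for Player 1

Work:
A strategy strictly dominates another if it gives a strictly higher payoff against every opponent action. Compare each pair of P1's strategies column-by-column:
  A vs B: [5 vs 7, 1 vs 1, 7 vs 3] → A does not strictly dominate B (column X: 5 ≤ 7)
  A vs C: [5 vs 1, 1 vs 7, 7 vs 2] → A does not strictly dominate C (column Y: 1 ≤ 7)
  B vs A: [7 vs 5, 1 vs 1, 3 vs 7] → B does not strictly dominate A (column Y: 1 ≤ 1)
  B vs C: [7 vs 1, 1 vs 7, 3 vs 2] → B does not strictly dominate C (column Y: 1 ≤ 7)
  C vs A: [1 vs 5, 7 vs 1, 2 vs 7] → C does not strictly dominate A (column X: 1 ≤ 5)
  C vs B: [1 vs 7, 7 vs 1, 2 vs 3] → C does not strictly dominate B (column X: 1 ≤ 7)
No single strategy strictly dominates all others → no strictly dominant strategy.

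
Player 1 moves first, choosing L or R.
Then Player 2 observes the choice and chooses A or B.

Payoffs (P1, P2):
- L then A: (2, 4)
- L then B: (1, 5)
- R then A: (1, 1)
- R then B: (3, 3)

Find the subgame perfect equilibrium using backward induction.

P1 plays R, P2 plays B after L and B after R; Payoff (3, 3)

Work:
Backward induction:
After L: P2 chooses B → P1 gets 1
After R: P2 chooses B → P1 gets 3
P1 chooses R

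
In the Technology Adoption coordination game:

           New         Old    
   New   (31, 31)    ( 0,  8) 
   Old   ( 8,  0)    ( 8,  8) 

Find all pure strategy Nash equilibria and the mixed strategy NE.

Pure NE: (New, New) and (Old, Old); Mixed NE: p = 0.2581, q = 0.2581

Work:
Check pure NE:
(New, New): (31, 31) - no unilateral deviation beneficial
(Old, Old): (8, 8) - no unilateral deviation beneficial
Mixed NE: P1 plays New with p = 0.2581, P2 plays New with q = 0.2581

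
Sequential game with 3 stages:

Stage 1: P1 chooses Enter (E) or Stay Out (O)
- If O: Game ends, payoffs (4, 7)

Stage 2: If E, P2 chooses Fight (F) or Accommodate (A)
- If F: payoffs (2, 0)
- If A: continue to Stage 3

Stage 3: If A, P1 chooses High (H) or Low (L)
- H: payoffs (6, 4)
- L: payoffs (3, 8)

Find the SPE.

SPE: (E, A, H); Outcome (6, 4)

Work:
Stage 3: P1 chooses H (6 vs 3)
Stage 2: P2: F->0, A->4 (anticipating H). Choose A
Stage 1: P1: O->4, E->6 (anticipating A, H). Choose E
SPE path: E -> A -> H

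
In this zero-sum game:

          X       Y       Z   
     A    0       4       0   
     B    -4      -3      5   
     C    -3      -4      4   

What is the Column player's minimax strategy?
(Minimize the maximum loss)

Column should play X, value = 0

Work:
Column player minimizes Row's maximum payoff:
Column X: max payoff to Row = 0
Column Y: max payoff to Row = 4
Column Z: max payoff to Row = 5
Minimum is 0, achieved by column X.
Minimax strategy: X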